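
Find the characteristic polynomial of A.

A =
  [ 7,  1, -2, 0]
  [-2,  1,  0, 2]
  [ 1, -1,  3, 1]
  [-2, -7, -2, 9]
x^4 - 20*x^3 + 150*x^2 - 500*x + 625

Expanding det(x·I − A) (e.g. by cofactor expansion or by noting that A is similar to its Jordan form J, which has the same characteristic polynomial as A) gives
  χ_A(x) = x^4 - 20*x^3 + 150*x^2 - 500*x + 625
which factors as (x - 5)^4. The eigenvalues (with algebraic multiplicities) are λ = 5 with multiplicity 4.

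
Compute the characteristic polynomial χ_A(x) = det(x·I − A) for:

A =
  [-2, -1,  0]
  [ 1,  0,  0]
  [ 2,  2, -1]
x^3 + 3*x^2 + 3*x + 1

Expanding det(x·I − A) (e.g. by cofactor expansion or by noting that A is similar to its Jordan form J, which has the same characteristic polynomial as A) gives
  χ_A(x) = x^3 + 3*x^2 + 3*x + 1
which factors as (x + 1)^3. The eigenvalues (with algebraic multiplicities) are λ = -1 with multiplicity 3.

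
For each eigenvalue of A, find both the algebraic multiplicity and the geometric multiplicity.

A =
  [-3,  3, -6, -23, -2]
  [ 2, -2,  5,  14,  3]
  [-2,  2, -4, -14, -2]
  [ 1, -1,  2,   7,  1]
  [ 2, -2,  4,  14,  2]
λ = 0: alg = 5, geom = 2

Step 1 — factor the characteristic polynomial to read off the algebraic multiplicities:
  χ_A(x) = x^5

Step 2 — compute geometric multiplicities via the rank-nullity identity g(λ) = n − rank(A − λI):
  rank(A − (0)·I) = 3, so dim ker(A − (0)·I) = n − 3 = 2

Summary:
  λ = 0: algebraic multiplicity = 5, geometric multiplicity = 2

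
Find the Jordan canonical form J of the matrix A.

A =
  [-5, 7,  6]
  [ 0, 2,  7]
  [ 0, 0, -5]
J_2(-5) ⊕ J_1(2)

The characteristic polynomial is
  det(x·I − A) = x^3 + 8*x^2 + 5*x - 50 = (x - 2)*(x + 5)^2

Eigenvalues and multiplicities (the geometric multiplicity of λ is n − rank(A − λI), which equals the number of Jordan blocks for λ):
  λ = -5: algebraic multiplicity = 2, geometric multiplicity = 1
  λ = 2: algebraic multiplicity = 1, geometric multiplicity = 1

Determining the block sizes for each eigenvalue:
  λ = -5: one block (gm = 1), so the single block has size am = 2 → block sizes [2]
  λ = 2: one block (gm = 1), so the single block has size am = 1 → block sizes [1]

Assembling the blocks gives a Jordan form
J =
  [-5,  1, 0]
  [ 0, -5, 0]
  [ 0,  0, 2]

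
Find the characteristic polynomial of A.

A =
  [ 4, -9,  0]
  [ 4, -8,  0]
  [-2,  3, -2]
x^3 + 6*x^2 + 12*x + 8

Expanding det(x·I − A) (e.g. by cofactor expansion or by noting that A is similar to its Jordan form J, which has the same characteristic polynomial as A) gives
  χ_A(x) = x^3 + 6*x^2 + 12*x + 8
which factors as (x + 2)^3. The eigenvalues (with algebraic multiplicities) are λ = -2 with multiplicity 3.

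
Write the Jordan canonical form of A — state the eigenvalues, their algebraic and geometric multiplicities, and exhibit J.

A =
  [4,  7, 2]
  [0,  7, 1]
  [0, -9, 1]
J_3(4)

The characteristic polynomial is
  det(x·I − A) = x^3 - 12*x^2 + 48*x - 64 = (x - 4)^3

Eigenvalues and multiplicities (the geometric multiplicity of λ is n − rank(A − λI), which equals the number of Jordan blocks for λ):
  λ = 4: algebraic multiplicity = 3, geometric multiplicity = 1

Determining the block sizes for each eigenvalue:
  λ = 4: one block (gm = 1), so the single block has size am = 3 → block sizes [3]

Assembling the blocks gives a Jordan form
J =
  [4, 1, 0]
  [0, 4, 1]
  [0, 0, 4]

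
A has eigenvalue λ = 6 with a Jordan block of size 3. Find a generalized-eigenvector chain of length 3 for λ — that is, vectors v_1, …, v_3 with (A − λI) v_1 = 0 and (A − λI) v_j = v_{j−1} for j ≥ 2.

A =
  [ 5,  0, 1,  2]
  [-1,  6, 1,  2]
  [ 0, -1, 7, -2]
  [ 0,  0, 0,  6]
A Jordan chain for λ = 6 of length 3:
v_1 = (1, 1, 1, 0)ᵀ
v_2 = (-1, -1, 0, 0)ᵀ
v_3 = (1, 0, 0, 0)ᵀ

Let N = A − (6)·I. We want v_3 with N^3 v_3 = 0 but N^2 v_3 ≠ 0; then v_{j-1} := N · v_j for j = 3, …, 2.

Pick v_3 = (1, 0, 0, 0)ᵀ.
Then v_2 = N · v_3 = (-1, -1, 0, 0)ᵀ.
Then v_1 = N · v_2 = (1, 1, 1, 0)ᵀ.

Sanity check: (A − (6)·I) v_1 = (0, 0, 0, 0)ᵀ = 0. ✓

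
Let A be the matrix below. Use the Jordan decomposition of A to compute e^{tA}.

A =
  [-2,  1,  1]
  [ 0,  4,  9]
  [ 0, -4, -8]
e^{tA} =
  [exp(-2*t), t^2*exp(-2*t) + t*exp(-2*t), 3*t^2*exp(-2*t)/2 + t*exp(-2*t)]
  [0, 6*t*exp(-2*t) + exp(-2*t), 9*t*exp(-2*t)]
  [0, -4*t*exp(-2*t), -6*t*exp(-2*t) + exp(-2*t)]

Strategy: write A = P · J · P⁻¹ where J is a Jordan canonical form, so e^{tA} = P · e^{tJ} · P⁻¹, and e^{tJ} can be computed block-by-block.

A has Jordan form
J =
  [-2,  1,  0]
  [ 0, -2,  1]
  [ 0,  0, -2]
(up to reordering of blocks).

Per-block formulas:
  For a 3×3 Jordan block J_3(-2): exp(t · J_3(-2)) = e^(-2t)·(I + t·N + (t^2/2)·N^2), where N is the 3×3 nilpotent shift.

After assembling e^{tJ} and conjugating by P, we get:

e^{tA} =
  [exp(-2*t), t^2*exp(-2*t) + t*exp(-2*t), 3*t^2*exp(-2*t)/2 + t*exp(-2*t)]
  [0, 6*t*exp(-2*t) + exp(-2*t), 9*t*exp(-2*t)]
  [0, -4*t*exp(-2*t), -6*t*exp(-2*t) + exp(-2*t)]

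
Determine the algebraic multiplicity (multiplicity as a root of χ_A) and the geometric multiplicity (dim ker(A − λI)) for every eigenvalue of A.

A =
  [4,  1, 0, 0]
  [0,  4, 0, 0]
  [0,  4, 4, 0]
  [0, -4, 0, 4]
λ = 4: alg = 4, geom = 3

Step 1 — factor the characteristic polynomial to read off the algebraic multiplicities:
  χ_A(x) = (x - 4)^4

Step 2 — compute geometric multiplicities via the rank-nullity identity g(λ) = n − rank(A − λI):
  rank(A − (4)·I) = 1, so dim ker(A − (4)·I) = n − 1 = 3

Summary:
  λ = 4: algebraic multiplicity = 4, geometric multiplicity = 3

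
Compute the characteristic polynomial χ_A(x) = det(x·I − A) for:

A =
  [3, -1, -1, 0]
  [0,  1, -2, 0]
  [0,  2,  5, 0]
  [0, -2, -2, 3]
x^4 - 12*x^3 + 54*x^2 - 108*x + 81

Expanding det(x·I − A) (e.g. by cofactor expansion or by noting that A is similar to its Jordan form J, which has the same characteristic polynomial as A) gives
  χ_A(x) = x^4 - 12*x^3 + 54*x^2 - 108*x + 81
which factors as (x - 3)^4. The eigenvalues (with algebraic multiplicities) are λ = 3 with multiplicity 4.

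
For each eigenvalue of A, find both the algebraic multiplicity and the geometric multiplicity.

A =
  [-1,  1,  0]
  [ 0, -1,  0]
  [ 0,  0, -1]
λ = -1: alg = 3, geom = 2

Step 1 — factor the characteristic polynomial to read off the algebraic multiplicities:
  χ_A(x) = (x + 1)^3

Step 2 — compute geometric multiplicities via the rank-nullity identity g(λ) = n − rank(A − λI):
  rank(A − (-1)·I) = 1, so dim ker(A − (-1)·I) = n − 1 = 2

Summary:
  λ = -1: algebraic multiplicity = 3, geometric multiplicity = 2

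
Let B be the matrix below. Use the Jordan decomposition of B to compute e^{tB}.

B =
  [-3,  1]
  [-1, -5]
e^{tB} =
  [t*exp(-4*t) + exp(-4*t), t*exp(-4*t)]
  [-t*exp(-4*t), -t*exp(-4*t) + exp(-4*t)]

Strategy: write B = P · J · P⁻¹ where J is a Jordan canonical form, so e^{tB} = P · e^{tJ} · P⁻¹, and e^{tJ} can be computed block-by-block.

B has Jordan form
J =
  [-4,  1]
  [ 0, -4]
(up to reordering of blocks).

Per-block formulas:
  For a 2×2 Jordan block J_2(-4): exp(t · J_2(-4)) = e^(-4t)·(I + t·N), where N is the 2×2 nilpotent shift.

After assembling e^{tJ} and conjugating by P, we get:

e^{tB} =
  [t*exp(-4*t) + exp(-4*t), t*exp(-4*t)]
  [-t*exp(-4*t), -t*exp(-4*t) + exp(-4*t)]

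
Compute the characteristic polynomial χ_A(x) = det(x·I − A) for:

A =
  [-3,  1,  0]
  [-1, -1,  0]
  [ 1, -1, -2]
x^3 + 6*x^2 + 12*x + 8

Expanding det(x·I − A) (e.g. by cofactor expansion or by noting that A is similar to its Jordan form J, which has the same characteristic polynomial as A) gives
  χ_A(x) = x^3 + 6*x^2 + 12*x + 8
which factors as (x + 2)^3. The eigenvalues (with algebraic multiplicities) are λ = -2 with multiplicity 3.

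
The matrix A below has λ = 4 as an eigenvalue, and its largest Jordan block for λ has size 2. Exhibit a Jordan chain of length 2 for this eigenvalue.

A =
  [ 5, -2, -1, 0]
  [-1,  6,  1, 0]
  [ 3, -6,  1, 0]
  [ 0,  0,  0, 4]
A Jordan chain for λ = 4 of length 2:
v_1 = (1, -1, 3, 0)ᵀ
v_2 = (1, 0, 0, 0)ᵀ

Let N = A − (4)·I. We want v_2 with N^2 v_2 = 0 but N^1 v_2 ≠ 0; then v_{j-1} := N · v_j for j = 2, …, 2.

Pick v_2 = (1, 0, 0, 0)ᵀ.
Then v_1 = N · v_2 = (1, -1, 3, 0)ᵀ.

Sanity check: (A − (4)·I) v_1 = (0, 0, 0, 0)ᵀ = 0. ✓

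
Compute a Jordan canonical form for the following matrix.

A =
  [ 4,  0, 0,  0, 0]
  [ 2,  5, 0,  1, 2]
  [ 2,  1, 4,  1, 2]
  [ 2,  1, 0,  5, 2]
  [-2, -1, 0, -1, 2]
J_2(4) ⊕ J_1(4) ⊕ J_1(4) ⊕ J_1(4)

The characteristic polynomial is
  det(x·I − A) = x^5 - 20*x^4 + 160*x^3 - 640*x^2 + 1280*x - 1024 = (x - 4)^5

Eigenvalues and multiplicities (the geometric multiplicity of λ is n − rank(A − λI), which equals the number of Jordan blocks for λ):
  λ = 4: algebraic multiplicity = 5, geometric multiplicity = 4

Determining the block sizes for each eigenvalue:
  λ = 4: 4 blocks summing to 5 forces exactly one block of size 2 and the rest size 1 → block sizes [2, 1, 1, 1]

Assembling the blocks gives a Jordan form
J =
  [4, 1, 0, 0, 0]
  [0, 4, 0, 0, 0]
  [0, 0, 4, 0, 0]
  [0, 0, 0, 4, 0]
  [0, 0, 0, 0, 4]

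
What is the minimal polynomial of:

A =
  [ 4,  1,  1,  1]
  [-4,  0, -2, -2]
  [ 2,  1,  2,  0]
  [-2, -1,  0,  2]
x^2 - 4*x + 4

The characteristic polynomial is χ_A(x) = (x - 2)^4, so the eigenvalues are known. The minimal polynomial is
  m_A(x) = Π_λ (x − λ)^{k_λ}
where k_λ is the size of the *largest* Jordan block for λ (equivalently, the smallest k with (A − λI)^k v = 0 for every generalised eigenvector v of λ).

  λ = 2: largest Jordan block has size 2, contributing (x − 2)^2

So m_A(x) = (x - 2)^2 = x^2 - 4*x + 4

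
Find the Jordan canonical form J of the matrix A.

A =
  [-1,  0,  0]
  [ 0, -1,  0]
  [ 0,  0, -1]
J_1(-1) ⊕ J_1(-1) ⊕ J_1(-1)

The characteristic polynomial is
  det(x·I − A) = x^3 + 3*x^2 + 3*x + 1 = (x + 1)^3

Eigenvalues and multiplicities (the geometric multiplicity of λ is n − rank(A − λI), which equals the number of Jordan blocks for λ):
  λ = -1: algebraic multiplicity = 3, geometric multiplicity = 3

Determining the block sizes for each eigenvalue:
  λ = -1: gm = am = 3, so every block has size 1 → block sizes [1, 1, 1]

Assembling the blocks gives a Jordan form
J =
  [-1,  0,  0]
  [ 0, -1,  0]
  [ 0,  0, -1]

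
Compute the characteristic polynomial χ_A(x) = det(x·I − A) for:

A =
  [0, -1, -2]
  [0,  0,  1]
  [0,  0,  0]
x^3

Expanding det(x·I − A) (e.g. by cofactor expansion or by noting that A is similar to its Jordan form J, which has the same characteristic polynomial as A) gives
  χ_A(x) = x^3
which factors as x^3. The eigenvalues (with algebraic multiplicities) are λ = 0 with multiplicity 3.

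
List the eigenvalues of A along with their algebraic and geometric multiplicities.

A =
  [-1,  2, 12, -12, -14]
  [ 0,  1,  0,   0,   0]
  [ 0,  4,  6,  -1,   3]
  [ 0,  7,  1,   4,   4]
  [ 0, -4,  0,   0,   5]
λ = -1: alg = 1, geom = 1; λ = 1: alg = 1, geom = 1; λ = 5: alg = 3, geom = 1

Step 1 — factor the characteristic polynomial to read off the algebraic multiplicities:
  χ_A(x) = (x - 5)^3*(x - 1)*(x + 1)

Step 2 — compute geometric multiplicities via the rank-nullity identity g(λ) = n − rank(A − λI):
  rank(A − (-1)·I) = 4, so dim ker(A − (-1)·I) = n − 4 = 1
  rank(A − (1)·I) = 4, so dim ker(A − (1)·I) = n − 4 = 1
  rank(A − (5)·I) = 4, so dim ker(A − (5)·I) = n − 4 = 1

Summary:
  λ = -1: algebraic multiplicity = 1, geometric multiplicity = 1
  λ = 1: algebraic multiplicity = 1, geometric multiplicity = 1
  λ = 5: algebraic multiplicity = 3, geometric multiplicity = 1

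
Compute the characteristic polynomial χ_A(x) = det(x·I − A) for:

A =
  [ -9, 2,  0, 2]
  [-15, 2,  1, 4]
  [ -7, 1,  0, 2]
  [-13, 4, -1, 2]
x^4 + 5*x^3 + 9*x^2 + 7*x + 2

Expanding det(x·I − A) (e.g. by cofactor expansion or by noting that A is similar to its Jordan form J, which has the same characteristic polynomial as A) gives
  χ_A(x) = x^4 + 5*x^3 + 9*x^2 + 7*x + 2
which factors as (x + 1)^3*(x + 2). The eigenvalues (with algebraic multiplicities) are λ = -2 with multiplicity 1, λ = -1 with multiplicity 3.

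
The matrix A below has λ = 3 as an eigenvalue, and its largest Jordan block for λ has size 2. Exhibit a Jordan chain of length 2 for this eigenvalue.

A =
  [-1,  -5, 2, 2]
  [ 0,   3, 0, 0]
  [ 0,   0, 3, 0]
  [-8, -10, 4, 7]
A Jordan chain for λ = 3 of length 2:
v_1 = (-4, 0, 0, -8)ᵀ
v_2 = (1, 0, 0, 0)ᵀ

Let N = A − (3)·I. We want v_2 with N^2 v_2 = 0 but N^1 v_2 ≠ 0; then v_{j-1} := N · v_j for j = 2, …, 2.

Pick v_2 = (1, 0, 0, 0)ᵀ.
Then v_1 = N · v_2 = (-4, 0, 0, -8)ᵀ.

Sanity check: (A − (3)·I) v_1 = (0, 0, 0, 0)ᵀ = 0. ✓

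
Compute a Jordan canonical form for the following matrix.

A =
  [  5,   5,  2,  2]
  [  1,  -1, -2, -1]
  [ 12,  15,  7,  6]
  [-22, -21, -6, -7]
J_3(1) ⊕ J_1(1)

The characteristic polynomial is
  det(x·I − A) = x^4 - 4*x^3 + 6*x^2 - 4*x + 1 = (x - 1)^4

Eigenvalues and multiplicities (the geometric multiplicity of λ is n − rank(A − λI), which equals the number of Jordan blocks for λ):
  λ = 1: algebraic multiplicity = 4, geometric multiplicity = 2

Determining the block sizes for each eigenvalue:
  λ = 1: with am = 4 and gm = 2, the partition is not yet determined (e.g. several partitions of 4 into 2 parts exist). Let N = A − (1)·I. Computing rank(N^1) = 2, rank(N^2) = 1, rank(N^3) = 0; the number of blocks of size ≥ j is rank(N^{j−1}) − rank(N^j), giving [2, 1, 1]. So we have 1 block(s) of size 3, 1 block(s) of size 1 → block sizes [3, 1]

Assembling the blocks gives a Jordan form
J =
  [1, 1, 0, 0]
  [0, 1, 1, 0]
  [0, 0, 1, 0]
  [0, 0, 0, 1]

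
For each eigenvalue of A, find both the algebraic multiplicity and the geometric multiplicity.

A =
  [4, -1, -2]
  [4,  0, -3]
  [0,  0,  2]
λ = 2: alg = 3, geom = 1

Step 1 — factor the characteristic polynomial to read off the algebraic multiplicities:
  χ_A(x) = (x - 2)^3

Step 2 — compute geometric multiplicities via the rank-nullity identity g(λ) = n − rank(A − λI):
  rank(A − (2)·I) = 2, so dim ker(A − (2)·I) = n − 2 = 1

Summary:
  λ = 2: algebraic multiplicity = 3, geometric multiplicity = 1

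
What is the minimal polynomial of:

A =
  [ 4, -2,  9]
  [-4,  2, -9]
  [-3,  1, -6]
x^3

The characteristic polynomial is χ_A(x) = x^3, so the eigenvalues are known. The minimal polynomial is
  m_A(x) = Π_λ (x − λ)^{k_λ}
where k_λ is the size of the *largest* Jordan block for λ (equivalently, the smallest k with (A − λI)^k v = 0 for every generalised eigenvector v of λ).

  λ = 0: largest Jordan block has size 3, contributing (x − 0)^3

So m_A(x) = x^3 = x^3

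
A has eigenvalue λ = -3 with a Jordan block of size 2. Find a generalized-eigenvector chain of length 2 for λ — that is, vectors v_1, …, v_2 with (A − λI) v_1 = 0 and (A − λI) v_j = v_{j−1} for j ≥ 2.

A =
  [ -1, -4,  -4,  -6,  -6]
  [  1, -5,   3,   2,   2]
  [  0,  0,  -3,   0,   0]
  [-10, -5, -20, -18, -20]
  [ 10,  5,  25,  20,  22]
A Jordan chain for λ = -3 of length 2:
v_1 = (-10, -5, 0, -25, 25)ᵀ
v_2 = (1, 3, 0, 0, 0)ᵀ

Let N = A − (-3)·I. We want v_2 with N^2 v_2 = 0 but N^1 v_2 ≠ 0; then v_{j-1} := N · v_j for j = 2, …, 2.

Pick v_2 = (1, 3, 0, 0, 0)ᵀ.
Then v_1 = N · v_2 = (-10, -5, 0, -25, 25)ᵀ.

Sanity check: (A − (-3)·I) v_1 = (0, 0, 0, 0, 0)ᵀ = 0. ✓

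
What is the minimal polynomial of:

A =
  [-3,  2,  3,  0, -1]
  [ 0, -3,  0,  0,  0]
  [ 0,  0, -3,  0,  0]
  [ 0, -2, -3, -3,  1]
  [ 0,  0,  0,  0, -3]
x^2 + 6*x + 9

The characteristic polynomial is χ_A(x) = (x + 3)^5, so the eigenvalues are known. The minimal polynomial is
  m_A(x) = Π_λ (x − λ)^{k_λ}
where k_λ is the size of the *largest* Jordan block for λ (equivalently, the smallest k with (A − λI)^k v = 0 for every generalised eigenvector v of λ).

  λ = -3: largest Jordan block has size 2, contributing (x + 3)^2

So m_A(x) = (x + 3)^2 = x^2 + 6*x + 9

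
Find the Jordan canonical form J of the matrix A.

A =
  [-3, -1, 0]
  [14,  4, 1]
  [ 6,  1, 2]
J_3(1)

The characteristic polynomial is
  det(x·I − A) = x^3 - 3*x^2 + 3*x - 1 = (x - 1)^3

Eigenvalues and multiplicities (the geometric multiplicity of λ is n − rank(A − λI), which equals the number of Jordan blocks for λ):
  λ = 1: algebraic multiplicity = 3, geometric multiplicity = 1

Determining the block sizes for each eigenvalue:
  λ = 1: one block (gm = 1), so the single block has size am = 3 → block sizes [3]

Assembling the blocks gives a Jordan form
J =
  [1, 1, 0]
  [0, 1, 1]
  [0, 0, 1]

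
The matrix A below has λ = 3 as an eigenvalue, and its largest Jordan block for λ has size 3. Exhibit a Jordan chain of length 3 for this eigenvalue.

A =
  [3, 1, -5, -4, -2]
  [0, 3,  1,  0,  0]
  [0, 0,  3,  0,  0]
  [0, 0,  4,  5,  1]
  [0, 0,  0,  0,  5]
A Jordan chain for λ = 3 of length 3:
v_1 = (1, 0, 0, 0, 0)ᵀ
v_2 = (3, 1, 0, 0, 0)ᵀ
v_3 = (0, 0, 1, -2, 0)ᵀ

Let N = A − (3)·I. We want v_3 with N^3 v_3 = 0 but N^2 v_3 ≠ 0; then v_{j-1} := N · v_j for j = 3, …, 2.

Pick v_3 = (0, 0, 1, -2, 0)ᵀ.
Then v_2 = N · v_3 = (3, 1, 0, 0, 0)ᵀ.
Then v_1 = N · v_2 = (1, 0, 0, 0, 0)ᵀ.

Sanity check: (A − (3)·I) v_1 = (0, 0, 0, 0, 0)ᵀ = 0. ✓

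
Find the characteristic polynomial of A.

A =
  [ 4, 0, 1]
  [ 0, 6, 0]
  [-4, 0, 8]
x^3 - 18*x^2 + 108*x - 216

Expanding det(x·I − A) (e.g. by cofactor expansion or by noting that A is similar to its Jordan form J, which has the same characteristic polynomial as A) gives
  χ_A(x) = x^3 - 18*x^2 + 108*x - 216
which factors as (x - 6)^3. The eigenvalues (with algebraic multiplicities) are λ = 6 with multiplicity 3.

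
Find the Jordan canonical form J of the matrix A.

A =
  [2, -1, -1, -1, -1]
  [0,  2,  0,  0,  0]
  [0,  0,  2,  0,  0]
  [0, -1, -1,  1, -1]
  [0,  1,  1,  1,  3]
J_2(2) ⊕ J_1(2) ⊕ J_1(2) ⊕ J_1(2)

The characteristic polynomial is
  det(x·I − A) = x^5 - 10*x^4 + 40*x^3 - 80*x^2 + 80*x - 32 = (x - 2)^5

Eigenvalues and multiplicities (the geometric multiplicity of λ is n − rank(A − λI), which equals the number of Jordan blocks for λ):
  λ = 2: algebraic multiplicity = 5, geometric multiplicity = 4

Determining the block sizes for each eigenvalue:
  λ = 2: 4 blocks summing to 5 forces exactly one block of size 2 and the rest size 1 → block sizes [2, 1, 1, 1]

Assembling the blocks gives a Jordan form
J =
  [2, 1, 0, 0, 0]
  [0, 2, 0, 0, 0]
  [0, 0, 2, 0, 0]
  [0, 0, 0, 2, 0]
  [0, 0, 0, 0, 2]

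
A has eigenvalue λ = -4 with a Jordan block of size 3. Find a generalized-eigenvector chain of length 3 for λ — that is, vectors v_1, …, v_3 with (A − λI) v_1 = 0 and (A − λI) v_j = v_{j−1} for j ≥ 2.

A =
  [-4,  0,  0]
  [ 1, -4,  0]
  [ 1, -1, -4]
A Jordan chain for λ = -4 of length 3:
v_1 = (0, 0, -1)ᵀ
v_2 = (0, 1, 1)ᵀ
v_3 = (1, 0, 0)ᵀ

Let N = A − (-4)·I. We want v_3 with N^3 v_3 = 0 but N^2 v_3 ≠ 0; then v_{j-1} := N · v_j for j = 3, …, 2.

Pick v_3 = (1, 0, 0)ᵀ.
Then v_2 = N · v_3 = (0, 1, 1)ᵀ.
Then v_1 = N · v_2 = (0, 0, -1)ᵀ.

Sanity check: (A − (-4)·I) v_1 = (0, 0, 0)ᵀ = 0. ✓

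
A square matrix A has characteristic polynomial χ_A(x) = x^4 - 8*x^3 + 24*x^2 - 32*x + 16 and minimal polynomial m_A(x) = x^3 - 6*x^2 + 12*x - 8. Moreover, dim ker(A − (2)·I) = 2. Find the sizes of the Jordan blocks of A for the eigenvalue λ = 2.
Block sizes for λ = 2: [3, 1]

Step 1 — from the characteristic polynomial, algebraic multiplicity of λ = 2 is 4. From dim ker(A − (2)·I) = 2, there are exactly 2 Jordan blocks for λ = 2.
Step 2 — from the minimal polynomial, the factor (x − 2)^3 tells us the largest block for λ = 2 has size 3.
Step 3 — with total size 4, 2 blocks, and largest block 3, the block sizes (in nonincreasing order) are [3, 1].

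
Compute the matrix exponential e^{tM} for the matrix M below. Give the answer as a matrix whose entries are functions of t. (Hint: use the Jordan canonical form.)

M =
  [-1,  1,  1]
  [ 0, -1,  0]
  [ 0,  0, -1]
e^{tM} =
  [exp(-t), t*exp(-t), t*exp(-t)]
  [0, exp(-t), 0]
  [0, 0, exp(-t)]

Strategy: write M = P · J · P⁻¹ where J is a Jordan canonical form, so e^{tM} = P · e^{tJ} · P⁻¹, and e^{tJ} can be computed block-by-block.

M has Jordan form
J =
  [-1,  1,  0]
  [ 0, -1,  0]
  [ 0,  0, -1]
(up to reordering of blocks).

Per-block formulas:
  For a 2×2 Jordan block J_2(-1): exp(t · J_2(-1)) = e^(-1t)·(I + t·N), where N is the 2×2 nilpotent shift.
  For a 1×1 block at λ = -1: exp(t · [-1]) = [e^(-1t)].

After assembling e^{tJ} and conjugating by P, we get:

e^{tM} =
  [exp(-t), t*exp(-t), t*exp(-t)]
  [0, exp(-t), 0]
  [0, 0, exp(-t)]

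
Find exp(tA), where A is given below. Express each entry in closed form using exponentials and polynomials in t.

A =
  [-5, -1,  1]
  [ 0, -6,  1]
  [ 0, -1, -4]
e^{tA} =
  [exp(-5*t), -t*exp(-5*t), t*exp(-5*t)]
  [0, -t*exp(-5*t) + exp(-5*t), t*exp(-5*t)]
  [0, -t*exp(-5*t), t*exp(-5*t) + exp(-5*t)]

Strategy: write A = P · J · P⁻¹ where J is a Jordan canonical form, so e^{tA} = P · e^{tJ} · P⁻¹, and e^{tJ} can be computed block-by-block.

A has Jordan form
J =
  [-5,  1,  0]
  [ 0, -5,  0]
  [ 0,  0, -5]
(up to reordering of blocks).

Per-block formulas:
  For a 2×2 Jordan block J_2(-5): exp(t · J_2(-5)) = e^(-5t)·(I + t·N), where N is the 2×2 nilpotent shift.
  For a 1×1 block at λ = -5: exp(t · [-5]) = [e^(-5t)].

After assembling e^{tJ} and conjugating by P, we get:

e^{tA} =
  [exp(-5*t), -t*exp(-5*t), t*exp(-5*t)]
  [0, -t*exp(-5*t) + exp(-5*t), t*exp(-5*t)]
  [0, -t*exp(-5*t), t*exp(-5*t) + exp(-5*t)]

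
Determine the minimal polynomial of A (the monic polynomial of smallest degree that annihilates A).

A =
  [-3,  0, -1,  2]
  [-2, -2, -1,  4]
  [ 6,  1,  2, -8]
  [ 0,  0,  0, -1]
x^3 + 3*x^2 + 3*x + 1

The characteristic polynomial is χ_A(x) = (x + 1)^4, so the eigenvalues are known. The minimal polynomial is
  m_A(x) = Π_λ (x − λ)^{k_λ}
where k_λ is the size of the *largest* Jordan block for λ (equivalently, the smallest k with (A − λI)^k v = 0 for every generalised eigenvector v of λ).

  λ = -1: largest Jordan block has size 3, contributing (x + 1)^3

So m_A(x) = (x + 1)^3 = x^3 + 3*x^2 + 3*x + 1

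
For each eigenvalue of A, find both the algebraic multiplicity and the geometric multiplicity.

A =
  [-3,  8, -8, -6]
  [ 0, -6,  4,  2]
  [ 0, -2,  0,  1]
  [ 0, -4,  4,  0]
λ = -3: alg = 1, geom = 1; λ = -2: alg = 3, geom = 2

Step 1 — factor the characteristic polynomial to read off the algebraic multiplicities:
  χ_A(x) = (x + 2)^3*(x + 3)

Step 2 — compute geometric multiplicities via the rank-nullity identity g(λ) = n − rank(A − λI):
  rank(A − (-3)·I) = 3, so dim ker(A − (-3)·I) = n − 3 = 1
  rank(A − (-2)·I) = 2, so dim ker(A − (-2)·I) = n − 2 = 2

Summary:
  λ = -3: algebraic multiplicity = 1, geometric multiplicity = 1
  λ = -2: algebraic multiplicity = 3, geometric multiplicity = 2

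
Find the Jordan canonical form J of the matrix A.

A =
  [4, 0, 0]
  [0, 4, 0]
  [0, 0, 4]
J_1(4) ⊕ J_1(4) ⊕ J_1(4)

The characteristic polynomial is
  det(x·I − A) = x^3 - 12*x^2 + 48*x - 64 = (x - 4)^3

Eigenvalues and multiplicities (the geometric multiplicity of λ is n − rank(A − λI), which equals the number of Jordan blocks for λ):
  λ = 4: algebraic multiplicity = 3, geometric multiplicity = 3

Determining the block sizes for each eigenvalue:
  λ = 4: gm = am = 3, so every block has size 1 → block sizes [1, 1, 1]

Assembling the blocks gives a Jordan form
J =
  [4, 0, 0]
  [0, 4, 0]
  [0, 0, 4]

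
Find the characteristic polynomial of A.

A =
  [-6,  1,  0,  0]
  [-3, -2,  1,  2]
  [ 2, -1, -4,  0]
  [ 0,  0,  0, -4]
x^4 + 16*x^3 + 96*x^2 + 256*x + 256

Expanding det(x·I − A) (e.g. by cofactor expansion or by noting that A is similar to its Jordan form J, which has the same characteristic polynomial as A) gives
  χ_A(x) = x^4 + 16*x^3 + 96*x^2 + 256*x + 256
which factors as (x + 4)^4. The eigenvalues (with algebraic multiplicities) are λ = -4 with multiplicity 4.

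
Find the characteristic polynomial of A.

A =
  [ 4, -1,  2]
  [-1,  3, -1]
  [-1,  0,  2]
x^3 - 9*x^2 + 27*x - 27

Expanding det(x·I − A) (e.g. by cofactor expansion or by noting that A is similar to its Jordan form J, which has the same characteristic polynomial as A) gives
  χ_A(x) = x^3 - 9*x^2 + 27*x - 27
which factors as (x - 3)^3. The eigenvalues (with algebraic multiplicities) are λ = 3 with multiplicity 3.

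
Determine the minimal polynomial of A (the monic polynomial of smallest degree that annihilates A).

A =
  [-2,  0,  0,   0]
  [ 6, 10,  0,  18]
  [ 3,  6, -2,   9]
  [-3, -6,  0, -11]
x^2 + x - 2

The characteristic polynomial is χ_A(x) = (x - 1)*(x + 2)^3, so the eigenvalues are known. The minimal polynomial is
  m_A(x) = Π_λ (x − λ)^{k_λ}
where k_λ is the size of the *largest* Jordan block for λ (equivalently, the smallest k with (A − λI)^k v = 0 for every generalised eigenvector v of λ).

  λ = -2: largest Jordan block has size 1, contributing (x + 2)
  λ = 1: largest Jordan block has size 1, contributing (x − 1)

So m_A(x) = (x - 1)*(x + 2) = x^2 + x - 2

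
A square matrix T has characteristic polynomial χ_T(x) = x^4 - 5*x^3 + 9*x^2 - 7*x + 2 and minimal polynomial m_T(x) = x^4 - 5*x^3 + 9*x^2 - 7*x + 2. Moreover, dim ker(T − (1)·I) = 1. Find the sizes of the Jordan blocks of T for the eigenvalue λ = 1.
Block sizes for λ = 1: [3]

Step 1 — from the characteristic polynomial, algebraic multiplicity of λ = 1 is 3. From dim ker(T − (1)·I) = 1, there are exactly 1 Jordan blocks for λ = 1.
Step 2 — from the minimal polynomial, the factor (x − 1)^3 tells us the largest block for λ = 1 has size 3.
Step 3 — with total size 3, 1 blocks, and largest block 3, the block sizes (in nonincreasing order) are [3].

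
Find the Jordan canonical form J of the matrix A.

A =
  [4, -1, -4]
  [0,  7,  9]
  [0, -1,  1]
J_3(4)

The characteristic polynomial is
  det(x·I − A) = x^3 - 12*x^2 + 48*x - 64 = (x - 4)^3

Eigenvalues and multiplicities (the geometric multiplicity of λ is n − rank(A − λI), which equals the number of Jordan blocks for λ):
  λ = 4: algebraic multiplicity = 3, geometric multiplicity = 1

Determining the block sizes for each eigenvalue:
  λ = 4: one block (gm = 1), so the single block has size am = 3 → block sizes [3]

Assembling the blocks gives a Jordan form
J =
  [4, 1, 0]
  [0, 4, 1]
  [0, 0, 4]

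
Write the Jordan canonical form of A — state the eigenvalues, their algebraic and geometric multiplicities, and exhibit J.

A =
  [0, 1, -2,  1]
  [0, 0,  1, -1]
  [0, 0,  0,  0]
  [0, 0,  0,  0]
J_3(0) ⊕ J_1(0)

The characteristic polynomial is
  det(x·I − A) = x^4

Eigenvalues and multiplicities (the geometric multiplicity of λ is n − rank(A − λI), which equals the number of Jordan blocks for λ):
  λ = 0: algebraic multiplicity = 4, geometric multiplicity = 2

Determining the block sizes for each eigenvalue:
  λ = 0: with am = 4 and gm = 2, the partition is not yet determined (e.g. several partitions of 4 into 2 parts exist). Let N = A − (0)·I. Computing rank(N^1) = 2, rank(N^2) = 1, rank(N^3) = 0; the number of blocks of size ≥ j is rank(N^{j−1}) − rank(N^j), giving [2, 1, 1]. So we have 1 block(s) of size 3, 1 block(s) of size 1 → block sizes [3, 1]

Assembling the blocks gives a Jordan form
J =
  [0, 1, 0, 0]
  [0, 0, 1, 0]
  [0, 0, 0, 0]
  [0, 0, 0, 0]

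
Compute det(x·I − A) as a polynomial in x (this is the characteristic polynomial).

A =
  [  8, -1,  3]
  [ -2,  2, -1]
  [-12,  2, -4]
x^3 - 6*x^2 + 12*x - 8

Expanding det(x·I − A) (e.g. by cofactor expansion or by noting that A is similar to its Jordan form J, which has the same characteristic polynomial as A) gives
  χ_A(x) = x^3 - 6*x^2 + 12*x - 8
which factors as (x - 2)^3. The eigenvalues (with algebraic multiplicities) are λ = 2 with multiplicity 3.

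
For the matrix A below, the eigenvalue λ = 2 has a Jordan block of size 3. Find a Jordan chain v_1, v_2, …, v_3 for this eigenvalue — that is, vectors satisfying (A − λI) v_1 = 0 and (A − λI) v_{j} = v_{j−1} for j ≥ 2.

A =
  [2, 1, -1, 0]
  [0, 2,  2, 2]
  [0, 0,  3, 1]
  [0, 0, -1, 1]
A Jordan chain for λ = 2 of length 3:
v_1 = (1, 0, 0, 0)ᵀ
v_2 = (-1, 2, 1, -1)ᵀ
v_3 = (0, 0, 1, 0)ᵀ

Let N = A − (2)·I. We want v_3 with N^3 v_3 = 0 but N^2 v_3 ≠ 0; then v_{j-1} := N · v_j for j = 3, …, 2.

Pick v_3 = (0, 0, 1, 0)ᵀ.
Then v_2 = N · v_3 = (-1, 2, 1, -1)ᵀ.
Then v_1 = N · v_2 = (1, 0, 0, 0)ᵀ.

Sanity check: (A − (2)·I) v_1 = (0, 0, 0, 0)ᵀ = 0. ✓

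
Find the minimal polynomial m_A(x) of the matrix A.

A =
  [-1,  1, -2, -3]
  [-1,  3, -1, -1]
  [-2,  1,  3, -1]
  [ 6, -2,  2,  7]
x^3 - 9*x^2 + 27*x - 27

The characteristic polynomial is χ_A(x) = (x - 3)^4, so the eigenvalues are known. The minimal polynomial is
  m_A(x) = Π_λ (x − λ)^{k_λ}
where k_λ is the size of the *largest* Jordan block for λ (equivalently, the smallest k with (A − λI)^k v = 0 for every generalised eigenvector v of λ).

  λ = 3: largest Jordan block has size 3, contributing (x − 3)^3

So m_A(x) = (x - 3)^3 = x^3 - 9*x^2 + 27*x - 27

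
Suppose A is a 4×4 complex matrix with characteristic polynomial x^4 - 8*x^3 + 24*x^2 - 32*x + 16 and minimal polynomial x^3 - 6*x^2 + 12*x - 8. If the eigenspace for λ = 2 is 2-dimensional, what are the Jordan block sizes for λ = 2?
Block sizes for λ = 2: [3, 1]

Step 1 — from the characteristic polynomial, algebraic multiplicity of λ = 2 is 4. From dim ker(A − (2)·I) = 2, there are exactly 2 Jordan blocks for λ = 2.
Step 2 — from the minimal polynomial, the factor (x − 2)^3 tells us the largest block for λ = 2 has size 3.
Step 3 — with total size 4, 2 blocks, and largest block 3, the block sizes (in nonincreasing order) are [3, 1].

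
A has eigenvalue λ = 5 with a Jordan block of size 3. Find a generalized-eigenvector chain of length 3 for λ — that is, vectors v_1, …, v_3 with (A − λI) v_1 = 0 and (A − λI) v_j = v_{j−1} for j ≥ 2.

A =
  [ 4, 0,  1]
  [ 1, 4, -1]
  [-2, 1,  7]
A Jordan chain for λ = 5 of length 3:
v_1 = (-1, 0, -1)ᵀ
v_2 = (-1, 1, -2)ᵀ
v_3 = (1, 0, 0)ᵀ

Let N = A − (5)·I. We want v_3 with N^3 v_3 = 0 but N^2 v_3 ≠ 0; then v_{j-1} := N · v_j for j = 3, …, 2.

Pick v_3 = (1, 0, 0)ᵀ.
Then v_2 = N · v_3 = (-1, 1, -2)ᵀ.
Then v_1 = N · v_2 = (-1, 0, -1)ᵀ.

Sanity check: (A − (5)·I) v_1 = (0, 0, 0)ᵀ = 0. ✓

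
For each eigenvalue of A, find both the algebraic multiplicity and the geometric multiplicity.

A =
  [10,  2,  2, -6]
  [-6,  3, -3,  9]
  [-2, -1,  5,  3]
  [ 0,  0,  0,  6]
λ = 6: alg = 4, geom = 3

Step 1 — factor the characteristic polynomial to read off the algebraic multiplicities:
  χ_A(x) = (x - 6)^4

Step 2 — compute geometric multiplicities via the rank-nullity identity g(λ) = n − rank(A − λI):
  rank(A − (6)·I) = 1, so dim ker(A − (6)·I) = n − 1 = 3

Summary:
  λ = 6: algebraic multiplicity = 4, geometric multiplicity = 3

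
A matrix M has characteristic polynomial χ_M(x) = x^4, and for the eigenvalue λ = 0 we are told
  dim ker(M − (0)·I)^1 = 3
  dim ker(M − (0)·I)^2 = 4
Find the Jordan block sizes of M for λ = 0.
Block sizes for λ = 0: [2, 1, 1]

From the dimensions of kernels of powers, the number of Jordan blocks of size at least j is d_j − d_{j−1} where d_j = dim ker(N^j) (with d_0 = 0). Computing the differences gives [3, 1].
The number of blocks of size exactly k is (#blocks of size ≥ k) − (#blocks of size ≥ k + 1), so the partition is: 2 block(s) of size 1, 1 block(s) of size 2.
In nonincreasing order the block sizes are [2, 1, 1].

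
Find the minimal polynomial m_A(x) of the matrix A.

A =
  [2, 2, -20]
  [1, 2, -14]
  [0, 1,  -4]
x^3

The characteristic polynomial is χ_A(x) = x^3, so the eigenvalues are known. The minimal polynomial is
  m_A(x) = Π_λ (x − λ)^{k_λ}
where k_λ is the size of the *largest* Jordan block for λ (equivalently, the smallest k with (A − λI)^k v = 0 for every generalised eigenvector v of λ).

  λ = 0: largest Jordan block has size 3, contributing (x − 0)^3

So m_A(x) = x^3 = x^3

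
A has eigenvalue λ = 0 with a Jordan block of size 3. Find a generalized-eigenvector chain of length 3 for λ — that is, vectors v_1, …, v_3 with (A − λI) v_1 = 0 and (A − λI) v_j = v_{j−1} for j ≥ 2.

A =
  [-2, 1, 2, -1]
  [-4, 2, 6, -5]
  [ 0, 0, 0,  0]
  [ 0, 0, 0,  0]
A Jordan chain for λ = 0 of length 3:
v_1 = (2, 4, 0, 0)ᵀ
v_2 = (2, 6, 0, 0)ᵀ
v_3 = (0, 0, 1, 0)ᵀ

Let N = A − (0)·I. We want v_3 with N^3 v_3 = 0 but N^2 v_3 ≠ 0; then v_{j-1} := N · v_j for j = 3, …, 2.

Pick v_3 = (0, 0, 1, 0)ᵀ.
Then v_2 = N · v_3 = (2, 6, 0, 0)ᵀ.
Then v_1 = N · v_2 = (2, 4, 0, 0)ᵀ.

Sanity check: (A − (0)·I) v_1 = (0, 0, 0, 0)ᵀ = 0. ✓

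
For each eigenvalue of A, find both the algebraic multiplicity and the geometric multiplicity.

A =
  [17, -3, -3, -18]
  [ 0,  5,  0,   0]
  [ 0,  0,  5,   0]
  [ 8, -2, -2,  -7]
λ = 5: alg = 4, geom = 3

Step 1 — factor the characteristic polynomial to read off the algebraic multiplicities:
  χ_A(x) = (x - 5)^4

Step 2 — compute geometric multiplicities via the rank-nullity identity g(λ) = n − rank(A − λI):
  rank(A − (5)·I) = 1, so dim ker(A − (5)·I) = n − 1 = 3

Summary:
  λ = 5: algebraic multiplicity = 4, geometric multiplicity = 3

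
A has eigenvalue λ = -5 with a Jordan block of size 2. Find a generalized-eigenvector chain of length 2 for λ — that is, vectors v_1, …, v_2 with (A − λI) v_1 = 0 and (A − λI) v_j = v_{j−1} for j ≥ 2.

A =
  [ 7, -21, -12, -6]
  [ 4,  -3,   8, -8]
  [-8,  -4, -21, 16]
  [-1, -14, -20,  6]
A Jordan chain for λ = -5 of length 2:
v_1 = (-9, 6, -12, -15)ᵀ
v_2 = (1, 1, 0, 0)ᵀ

Let N = A − (-5)·I. We want v_2 with N^2 v_2 = 0 but N^1 v_2 ≠ 0; then v_{j-1} := N · v_j for j = 2, …, 2.

Pick v_2 = (1, 1, 0, 0)ᵀ.
Then v_1 = N · v_2 = (-9, 6, -12, -15)ᵀ.

Sanity check: (A − (-5)·I) v_1 = (0, 0, 0, 0)ᵀ = 0. ✓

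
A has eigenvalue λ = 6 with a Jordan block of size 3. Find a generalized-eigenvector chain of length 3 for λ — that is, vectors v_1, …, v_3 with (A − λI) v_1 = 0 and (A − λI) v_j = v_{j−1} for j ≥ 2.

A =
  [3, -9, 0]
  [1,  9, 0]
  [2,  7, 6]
A Jordan chain for λ = 6 of length 3:
v_1 = (0, 0, 1)ᵀ
v_2 = (-3, 1, 2)ᵀ
v_3 = (1, 0, 0)ᵀ

Let N = A − (6)·I. We want v_3 with N^3 v_3 = 0 but N^2 v_3 ≠ 0; then v_{j-1} := N · v_j for j = 3, …, 2.

Pick v_3 = (1, 0, 0)ᵀ.
Then v_2 = N · v_3 = (-3, 1, 2)ᵀ.
Then v_1 = N · v_2 = (0, 0, 1)ᵀ.

Sanity check: (A − (6)·I) v_1 = (0, 0, 0)ᵀ = 0. ✓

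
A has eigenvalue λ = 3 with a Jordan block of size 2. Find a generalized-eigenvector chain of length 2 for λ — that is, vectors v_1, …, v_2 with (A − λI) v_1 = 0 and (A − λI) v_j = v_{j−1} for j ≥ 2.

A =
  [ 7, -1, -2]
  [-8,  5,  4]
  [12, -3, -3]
A Jordan chain for λ = 3 of length 2:
v_1 = (4, -8, 12)ᵀ
v_2 = (1, 0, 0)ᵀ

Let N = A − (3)·I. We want v_2 with N^2 v_2 = 0 but N^1 v_2 ≠ 0; then v_{j-1} := N · v_j for j = 2, …, 2.

Pick v_2 = (1, 0, 0)ᵀ.
Then v_1 = N · v_2 = (4, -8, 12)ᵀ.

Sanity check: (A − (3)·I) v_1 = (0, 0, 0)ᵀ = 0. ✓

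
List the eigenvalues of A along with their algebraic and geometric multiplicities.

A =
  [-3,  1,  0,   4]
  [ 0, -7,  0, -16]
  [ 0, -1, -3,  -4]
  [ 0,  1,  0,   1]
λ = -3: alg = 4, geom = 3

Step 1 — factor the characteristic polynomial to read off the algebraic multiplicities:
  χ_A(x) = (x + 3)^4

Step 2 — compute geometric multiplicities via the rank-nullity identity g(λ) = n − rank(A − λI):
  rank(A − (-3)·I) = 1, so dim ker(A − (-3)·I) = n − 1 = 3

Summary:
  λ = -3: algebraic multiplicity = 4, geometric multiplicity = 3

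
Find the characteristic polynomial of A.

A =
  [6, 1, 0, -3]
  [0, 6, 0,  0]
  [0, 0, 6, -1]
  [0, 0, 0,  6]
x^4 - 24*x^3 + 216*x^2 - 864*x + 1296

Expanding det(x·I − A) (e.g. by cofactor expansion or by noting that A is similar to its Jordan form J, which has the same characteristic polynomial as A) gives
  χ_A(x) = x^4 - 24*x^3 + 216*x^2 - 864*x + 1296
which factors as (x - 6)^4. The eigenvalues (with algebraic multiplicities) are λ = 6 with multiplicity 4.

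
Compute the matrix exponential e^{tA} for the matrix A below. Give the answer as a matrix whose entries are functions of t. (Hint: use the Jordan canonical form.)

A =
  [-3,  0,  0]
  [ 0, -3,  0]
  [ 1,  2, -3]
e^{tA} =
  [exp(-3*t), 0, 0]
  [0, exp(-3*t), 0]
  [t*exp(-3*t), 2*t*exp(-3*t), exp(-3*t)]

Strategy: write A = P · J · P⁻¹ where J is a Jordan canonical form, so e^{tA} = P · e^{tJ} · P⁻¹, and e^{tJ} can be computed block-by-block.

A has Jordan form
J =
  [-3,  1,  0]
  [ 0, -3,  0]
  [ 0,  0, -3]
(up to reordering of blocks).

Per-block formulas:
  For a 1×1 block at λ = -3: exp(t · [-3]) = [e^(-3t)].
  For a 2×2 Jordan block J_2(-3): exp(t · J_2(-3)) = e^(-3t)·(I + t·N), where N is the 2×2 nilpotent shift.

After assembling e^{tJ} and conjugating by P, we get:

e^{tA} =
  [exp(-3*t), 0, 0]
  [0, exp(-3*t), 0]
  [t*exp(-3*t), 2*t*exp(-3*t), exp(-3*t)]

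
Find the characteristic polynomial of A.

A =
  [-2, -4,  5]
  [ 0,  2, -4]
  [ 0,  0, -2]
x^3 + 2*x^2 - 4*x - 8

Expanding det(x·I − A) (e.g. by cofactor expansion or by noting that A is similar to its Jordan form J, which has the same characteristic polynomial as A) gives
  χ_A(x) = x^3 + 2*x^2 - 4*x - 8
which factors as (x - 2)*(x + 2)^2. The eigenvalues (with algebraic multiplicities) are λ = -2 with multiplicity 2, λ = 2 with multiplicity 1.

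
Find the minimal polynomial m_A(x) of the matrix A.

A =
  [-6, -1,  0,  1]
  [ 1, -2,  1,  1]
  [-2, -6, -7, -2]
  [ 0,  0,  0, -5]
x^3 + 15*x^2 + 75*x + 125

The characteristic polynomial is χ_A(x) = (x + 5)^4, so the eigenvalues are known. The minimal polynomial is
  m_A(x) = Π_λ (x − λ)^{k_λ}
where k_λ is the size of the *largest* Jordan block for λ (equivalently, the smallest k with (A − λI)^k v = 0 for every generalised eigenvector v of λ).

  λ = -5: largest Jordan block has size 3, contributing (x + 5)^3

So m_A(x) = (x + 5)^3 = x^3 + 15*x^2 + 75*x + 125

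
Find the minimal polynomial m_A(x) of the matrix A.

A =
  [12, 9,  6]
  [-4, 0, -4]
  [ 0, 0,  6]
x^2 - 12*x + 36

The characteristic polynomial is χ_A(x) = (x - 6)^3, so the eigenvalues are known. The minimal polynomial is
  m_A(x) = Π_λ (x − λ)^{k_λ}
where k_λ is the size of the *largest* Jordan block for λ (equivalently, the smallest k with (A − λI)^k v = 0 for every generalised eigenvector v of λ).

  λ = 6: largest Jordan block has size 2, contributing (x − 6)^2

So m_A(x) = (x - 6)^2 = x^2 - 12*x + 36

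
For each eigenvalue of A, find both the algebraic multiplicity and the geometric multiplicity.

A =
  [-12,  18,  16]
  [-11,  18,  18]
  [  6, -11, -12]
λ = -2: alg = 3, geom = 1

Step 1 — factor the characteristic polynomial to read off the algebraic multiplicities:
  χ_A(x) = (x + 2)^3

Step 2 — compute geometric multiplicities via the rank-nullity identity g(λ) = n − rank(A − λI):
  rank(A − (-2)·I) = 2, so dim ker(A − (-2)·I) = n − 2 = 1

Summary:
  λ = -2: algebraic multiplicity = 3, geometric multiplicity = 1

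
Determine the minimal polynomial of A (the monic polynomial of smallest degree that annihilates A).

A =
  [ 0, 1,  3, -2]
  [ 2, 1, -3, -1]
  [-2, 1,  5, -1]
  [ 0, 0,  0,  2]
x^2 - 4*x + 4

The characteristic polynomial is χ_A(x) = (x - 2)^4, so the eigenvalues are known. The minimal polynomial is
  m_A(x) = Π_λ (x − λ)^{k_λ}
where k_λ is the size of the *largest* Jordan block for λ (equivalently, the smallest k with (A − λI)^k v = 0 for every generalised eigenvector v of λ).

  λ = 2: largest Jordan block has size 2, contributing (x − 2)^2

So m_A(x) = (x - 2)^2 = x^2 - 4*x + 4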